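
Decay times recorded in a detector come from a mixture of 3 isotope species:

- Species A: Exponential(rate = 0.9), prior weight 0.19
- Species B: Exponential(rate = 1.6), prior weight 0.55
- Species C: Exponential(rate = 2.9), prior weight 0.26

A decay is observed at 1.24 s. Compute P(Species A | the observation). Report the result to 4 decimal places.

By Bayes' theorem, P(k | x) = π_k f_k(x) / Σ_j π_j f_j(x).
Exponential densities:
  L_A = 0.9·e^(−0.9·1.24) = 0.9·e^(−1.1160) = 0.294829
  L_B = 1.6·e^(−1.6·1.24) = 1.6·e^(−1.9840) = 0.220029
  L_C = 2.9·e^(−2.9·1.24) = 2.9·e^(−3.5960) = 0.0795564
Weight by the priors:
  π_A·L_A = 0.19 × 0.294829 = 0.0560175
  π_B·L_B = 0.55 × 0.220029 = 0.121016
  π_C·L_C = 0.26 × 0.0795564 = 0.0206847
Denominator: 0.0560175 + 0.121016 + 0.0206847 = 0.197718
P(Species A | x) = 0.0560175 / 0.197718 ≈ 0.2833

0.2833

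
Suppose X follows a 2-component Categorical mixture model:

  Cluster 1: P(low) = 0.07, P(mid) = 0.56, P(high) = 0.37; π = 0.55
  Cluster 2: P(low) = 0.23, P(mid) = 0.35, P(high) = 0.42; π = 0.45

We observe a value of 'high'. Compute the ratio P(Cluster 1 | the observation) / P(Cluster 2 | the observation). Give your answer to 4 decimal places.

1.0767

The posterior odds equal the prior odds times the likelihood ratio: (π_i/π_j)·(f_i(x)/f_j(x)).
Component likelihoods at x = 'high':
  p_1 = 0.37
  p_2 = 0.42
0.2035 / 0.189 ≈ 1.0767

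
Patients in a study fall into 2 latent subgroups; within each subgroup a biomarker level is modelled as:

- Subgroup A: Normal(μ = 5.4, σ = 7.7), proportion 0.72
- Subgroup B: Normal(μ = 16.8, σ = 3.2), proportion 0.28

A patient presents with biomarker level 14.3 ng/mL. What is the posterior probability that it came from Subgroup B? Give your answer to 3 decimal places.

0.574

The responsibility of component k is π_k f_k(x) divided by Σ_j π_j f_j(x).
Evaluate each component's likelihood at the observed value:
  p_A = 0.0265654
  p_B = 0.0918806
Weight by the priors:
  π_A·p_A = 0.72 × 0.0265654 = 0.0191271
  π_B·p_B = 0.28 × 0.0918806 = 0.0257266
Sum: 0.0191271 + 0.0257266 = 0.0448536
Responsibility of Subgroup B: 0.0257266 / 0.0448536 ≈ 0.574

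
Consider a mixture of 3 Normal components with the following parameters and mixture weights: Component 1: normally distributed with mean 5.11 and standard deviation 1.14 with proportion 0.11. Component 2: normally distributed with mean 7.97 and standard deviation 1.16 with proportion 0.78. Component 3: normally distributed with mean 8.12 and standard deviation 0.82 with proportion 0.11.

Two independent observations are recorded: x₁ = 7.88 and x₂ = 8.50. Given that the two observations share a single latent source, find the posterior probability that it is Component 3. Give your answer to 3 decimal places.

Posterior ∝ prior × likelihood, so P(k | x) ∝ π_k f_k(x); normalise over all components.
Since both observations come from the same component, the likelihood for component k is f_k(x₁)·f_k(x₂).
  f_1 = [0.0182792] × [0.00420548] = 7.6873e-05
  f_2 = [0.342882] × [0.309829] = 0.106235
  f_3 = [0.466117] × [0.436982] = 0.203684
Multiply by the mixture weights:
  π_1·f_1 = 0.11 × 7.6873e-05 = 8.45603e-06
  π_2·f_2 = 0.78 × 0.106235 = 0.0828631
  π_3·f_3 = 0.11 × 0.203684 = 0.0224053
Normaliser: 8.45603e-06 + 0.0828631 + 0.0224053 = 0.105277
P(Component 3 | data) ≈ 0.213

0.213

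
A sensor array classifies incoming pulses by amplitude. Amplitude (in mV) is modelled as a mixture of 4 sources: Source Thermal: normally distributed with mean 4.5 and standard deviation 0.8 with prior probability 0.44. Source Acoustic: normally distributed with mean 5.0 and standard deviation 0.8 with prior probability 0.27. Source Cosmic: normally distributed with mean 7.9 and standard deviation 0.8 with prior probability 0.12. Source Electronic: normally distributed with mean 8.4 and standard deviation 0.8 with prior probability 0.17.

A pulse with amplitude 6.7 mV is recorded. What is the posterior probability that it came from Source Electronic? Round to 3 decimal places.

0.187

The responsibility of component k is P(Z=k) f_k(x) divided by Σ_j P(Z=j) f_j(x).
Normal densities:
  L_Thermal = (1/(0.8·√(2π)))·exp(−(6.7−4.5)²/(2·0.8²)) = 0.498678·exp(-3.78125) = 0.011367
  L_Acoustic = (1/(0.8·√(2π)))·exp(−(6.7−5.0)²/(2·0.8²)) = 0.498678·exp(-2.25781) = 0.0521512
  L_Cosmic = (1/(0.8·√(2π)))·exp(−(6.7−7.9)²/(2·0.8²)) = 0.498678·exp(-1.12500) = 0.161897
  L_Electronic = (1/(0.8·√(2π)))·exp(−(6.7−8.4)²/(2·0.8²)) = 0.498678·exp(-2.25781) = 0.0521512
Multiply by the mixture weights:
  P(Z=Thermal)·L_Thermal = 0.44 × 0.011367 = 0.00500146
  P(Z=Acoustic)·L_Acoustic = 0.27 × 0.0521512 = 0.0140808
  P(Z=Cosmic)·L_Cosmic = 0.12 × 0.161897 = 0.0194276
  P(Z=Electronic)·L_Electronic = 0.17 × 0.0521512 = 0.00886571
Sum: 0.00500146 + 0.0140808 + 0.0194276 + 0.00886571 = 0.0473756
P(Source Electronic | data) = 0.00886571 / 0.0473756 ≈ 0.187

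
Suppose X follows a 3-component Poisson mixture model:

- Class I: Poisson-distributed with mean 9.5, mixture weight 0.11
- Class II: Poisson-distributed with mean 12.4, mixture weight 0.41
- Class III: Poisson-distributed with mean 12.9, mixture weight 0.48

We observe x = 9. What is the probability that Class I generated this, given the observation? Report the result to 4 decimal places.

0.1805

The responsibility of component k is P(Z=k) f_k(x) divided by Σ_j P(Z=j) f_j(x).
Poisson probabilities:
  L_I = e^(−9.5)·9.5^9/9! = 0.130003
  L_II = e^(−12.4)·12.4^9/9! = 0.0786648
  L_III = e^(−12.9)·12.9^9/9! = 0.0680998
Weight by the priors:
  P(Z=I)·L_I = 0.11 × 0.130003 = 0.0143003
  P(Z=II)·L_II = 0.41 × 0.0786648 = 0.0322526
  P(Z=III)·L_III = 0.48 × 0.0680998 = 0.0326879
Sum: 0.0143003 + 0.0322526 + 0.0326879 = 0.0792407
P(Class I | x) = 0.0143003 / 0.0792407 ≈ 0.1805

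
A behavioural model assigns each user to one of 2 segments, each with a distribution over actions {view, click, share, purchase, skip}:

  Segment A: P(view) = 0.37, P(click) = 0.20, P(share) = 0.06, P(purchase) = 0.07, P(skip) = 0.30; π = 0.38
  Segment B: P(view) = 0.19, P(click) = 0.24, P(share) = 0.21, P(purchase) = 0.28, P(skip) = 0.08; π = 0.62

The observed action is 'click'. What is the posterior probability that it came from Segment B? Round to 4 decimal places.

0.6619

The responsibility of component k is π_k f_k(x) divided by Σ_j π_j f_j(x).
Categorical probabilities:
  p_A = P(click | comp) = 0.20
  p_B = P(click | comp) = 0.24
Multiply by the mixture weights:
  π_A·p_A = 0.38 × 0.2 = 0.076
  π_B·p_B = 0.62 × 0.24 = 0.1488
Normaliser: 0.076 + 0.1488 = 0.2248
So the posterior for Segment B is 0.1488 / 0.2248 ≈ 0.6619.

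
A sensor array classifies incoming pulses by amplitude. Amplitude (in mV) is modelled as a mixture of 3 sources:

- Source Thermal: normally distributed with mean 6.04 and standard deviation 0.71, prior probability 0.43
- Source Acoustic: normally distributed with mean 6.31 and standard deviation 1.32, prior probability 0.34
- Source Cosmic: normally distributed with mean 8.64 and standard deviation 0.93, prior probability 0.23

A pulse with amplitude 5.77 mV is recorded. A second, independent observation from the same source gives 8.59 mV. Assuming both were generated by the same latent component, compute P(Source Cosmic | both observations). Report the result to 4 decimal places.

0.0517

Posterior ∝ prior × likelihood, so P(k | x) ∝ P(Z=k) f_k(x); normalise over all components.
Since both observations come from the same component, the likelihood for component k is f_k(x₁)·f_k(x₂).
  p_Thermal = [0.522696] × [0.000888424] = 0.000464376
  p_Acoustic = [0.277968] × [0.067996] = 0.0189007
  p_Cosmic = [0.00366791] × [0.428351] = 0.00157115
Unnormalised posteriors:
  P(Z=Thermal)·p_Thermal = 0.43 × 0.000464376 = 0.000199682
  P(Z=Acoustic)·p_Acoustic = 0.34 × 0.0189007 = 0.00642625
  P(Z=Cosmic)·p_Cosmic = 0.23 × 0.00157115 = 0.000361365
Sum: 0.000199682 + 0.00642625 + 0.000361365 = 0.0069873
So the posterior for Source Cosmic is 0.000361365 / 0.0069873 ≈ 0.0517.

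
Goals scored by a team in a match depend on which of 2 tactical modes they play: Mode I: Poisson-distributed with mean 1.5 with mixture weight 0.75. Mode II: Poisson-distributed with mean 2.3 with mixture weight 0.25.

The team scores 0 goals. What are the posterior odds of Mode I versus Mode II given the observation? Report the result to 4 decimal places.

6.6766

Since P(k|x) ∝ π_k f_k(x), the posterior odds are π_i f_i(x) / (π_j f_j(x)).
Poisson probabilities:
  f_I = e^(−1.5)·1.5^0/0! = 0.22313
  f_II = e^(−2.3)·2.3^0/0! = 0.100259
Posterior odds = (π_I·f_I) / (π_II·f_II) = (0.75·0.22313) / (0.25·0.100259) = 0.167348 / 0.0250647 ≈ 6.6766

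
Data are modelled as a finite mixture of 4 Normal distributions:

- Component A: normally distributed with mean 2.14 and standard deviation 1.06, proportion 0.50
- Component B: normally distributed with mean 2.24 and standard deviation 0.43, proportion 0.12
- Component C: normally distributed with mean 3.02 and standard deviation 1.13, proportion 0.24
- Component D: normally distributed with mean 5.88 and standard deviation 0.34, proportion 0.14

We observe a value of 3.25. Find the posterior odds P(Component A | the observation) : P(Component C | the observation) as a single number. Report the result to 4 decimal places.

1.3104

Posterior odds = (w_i f_i(x)) / (w_j f_j(x)); the normalising sum cancels.
Normal densities:
  p_A = 0.217515
  p_B = 0.0588075
  p_C = 0.345808
  p_D = 1.19255e-13
Odds = (0.50/0.24) × (0.217515/0.345808) = 2.08333 × 0.629003 ≈ 1.3104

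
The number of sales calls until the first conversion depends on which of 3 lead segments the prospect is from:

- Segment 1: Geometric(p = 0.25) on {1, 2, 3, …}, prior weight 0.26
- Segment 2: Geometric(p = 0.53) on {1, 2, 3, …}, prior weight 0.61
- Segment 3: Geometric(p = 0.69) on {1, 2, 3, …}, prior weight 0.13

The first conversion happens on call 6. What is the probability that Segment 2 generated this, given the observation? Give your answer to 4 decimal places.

0.3210

The responsibility of component k is π_k f_k(x) divided by Σ_j π_j f_j(x).
Evaluate each component's likelihood at the observed value:
  f_1 = 0.25·(1−0.25)^5 = 0.25·0.237305 = 0.0593262
  f_2 = 0.53·(1−0.53)^5 = 0.53·0.0229345 = 0.0121553
  f_3 = 0.69·(1−0.69)^5 = 0.69·0.00286292 = 0.00197541
Prior × likelihood for each component:
  π_1·f_1 = 0.26 × 0.0593262 = 0.0154248
  π_2·f_2 = 0.61 × 0.0121553 = 0.00741472
  π_3·f_3 = 0.13 × 0.00197541 = 0.000256803
Denominator: 0.0154248 + 0.00741472 + 0.000256803 = 0.0230963
P(Segment 2 | data) ≈ 0.3210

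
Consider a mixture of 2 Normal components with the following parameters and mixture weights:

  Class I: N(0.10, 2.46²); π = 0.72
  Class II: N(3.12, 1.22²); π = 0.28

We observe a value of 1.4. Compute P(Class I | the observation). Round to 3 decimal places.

0.750

The responsibility of component k is w_k f_k(x) divided by Σ_j w_j f_j(x).
Component likelihoods at x = 1.4:
  p_I = 0.141037
  p_II = 0.121043
Prior × likelihood for each component:
  w_I·p_I = 0.72 × 0.141037 = 0.101547
  w_II·p_II = 0.28 × 0.121043 = 0.0338921
Normaliser: 0.101547 + 0.0338921 = 0.135439
P(Class I | the observation) = 0.101547 / 0.135439 ≈ 0.750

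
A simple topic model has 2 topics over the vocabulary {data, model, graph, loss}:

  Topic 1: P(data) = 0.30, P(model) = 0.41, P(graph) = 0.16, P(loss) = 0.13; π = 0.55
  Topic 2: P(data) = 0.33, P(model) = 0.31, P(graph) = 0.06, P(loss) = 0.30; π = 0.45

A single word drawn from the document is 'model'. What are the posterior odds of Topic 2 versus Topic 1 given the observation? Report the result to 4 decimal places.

Posterior odds = (w_i f_i(x)) / (w_j f_j(x)); the normalising sum cancels.
Component likelihoods at x = 'model':
  f_1 = P(model | comp) = 0.41
  f_2 = P(model | comp) = 0.31
Posterior odds = (w_2·f_2) / (w_1·f_1) = (0.45·0.31) / (0.55·0.41) = 0.1395 / 0.2255 ≈ 0.6186

0.6186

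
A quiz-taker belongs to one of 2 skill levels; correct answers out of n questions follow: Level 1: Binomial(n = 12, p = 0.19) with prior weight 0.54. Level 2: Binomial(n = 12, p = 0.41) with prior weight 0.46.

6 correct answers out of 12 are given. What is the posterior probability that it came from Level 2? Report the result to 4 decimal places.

Posterior ∝ prior × likelihood, so P(k | x) ∝ π_k f_k(x); normalise over all components.
Binomial probabilities:
  p_1 = 0.0122773
  p_2 = 0.185134
Prior × likelihood for each component:
  π_1·p_1 = 0.54 × 0.0122773 = 0.00662975
  π_2·p_2 = 0.46 × 0.185134 = 0.0851618
Marginal: 0.00662975 + 0.0851618 = 0.0917916
Responsibility of Level 2: 0.0851618 / 0.0917916 ≈ 0.9278

0.9278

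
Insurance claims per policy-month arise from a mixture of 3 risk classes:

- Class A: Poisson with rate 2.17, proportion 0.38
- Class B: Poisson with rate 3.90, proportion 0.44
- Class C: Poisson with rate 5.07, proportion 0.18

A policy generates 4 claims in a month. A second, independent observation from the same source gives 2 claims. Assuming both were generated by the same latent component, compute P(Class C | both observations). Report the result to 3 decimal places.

Posterior ∝ prior × likelihood, so P(k | x) ∝ π_k f_k(x); normalise over all components.
Since both observations come from the same component, the likelihood for component k is f_k(x₁)·f_k(x₂).
  p_A = [e^(−2.17)·2.17^4/4! = 0.105489] × [0.268825] = 0.0283582
  p_B = [e^(−3.90)·3.90^4/4! = 0.195119] × [0.15394] = 0.0300365
  p_C = [e^(−5.07)·5.07^4/4! = 0.172961] × [0.0807445] = 0.0139656
Weight by the priors:
  π_A·p_A = 0.38 × 0.0283582 = 0.0107761
  π_B·p_B = 0.44 × 0.0300365 = 0.0132161
  π_C·p_C = 0.18 × 0.0139656 = 0.00251381
Normaliser: 0.0107761 + 0.0132161 + 0.00251381 = 0.026506
So the posterior for Class C is 0.00251381 / 0.026506 ≈ 0.095.

0.095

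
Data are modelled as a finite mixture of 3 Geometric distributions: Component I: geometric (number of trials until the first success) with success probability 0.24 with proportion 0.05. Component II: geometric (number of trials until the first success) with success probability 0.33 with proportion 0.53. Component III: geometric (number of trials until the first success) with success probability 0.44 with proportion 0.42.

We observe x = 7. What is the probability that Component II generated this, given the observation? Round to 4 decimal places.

0.6638

Apply Bayes' rule: the posterior for each component is proportional to its prior times its likelihood at x.
Geometric probabilities:
  p_I = 0.24·(1−0.24)^6 = 0.24·0.1927 = 0.046248
  p_II = 0.33·(1−0.33)^6 = 0.33·0.0904584 = 0.0298513
  p_III = 0.44·(1−0.44)^6 = 0.44·0.030841 = 0.01357
Weight by the priors:
  π_I·p_I = 0.05 × 0.046248 = 0.0023124
  π_II·p_II = 0.53 × 0.0298513 = 0.0158212
  π_III·p_III = 0.42 × 0.01357 = 0.00569941
Normaliser: 0.0023124 + 0.0158212 + 0.00569941 = 0.023833
So the posterior for Component II is 0.0158212 / 0.023833 ≈ 0.6638.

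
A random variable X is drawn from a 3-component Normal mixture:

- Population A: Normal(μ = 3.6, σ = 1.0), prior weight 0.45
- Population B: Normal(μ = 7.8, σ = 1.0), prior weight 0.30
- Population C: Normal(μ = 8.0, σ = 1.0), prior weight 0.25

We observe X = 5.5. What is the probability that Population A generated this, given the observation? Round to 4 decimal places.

0.6963

By Bayes' theorem, P(k | x) = P(Z=k) f_k(x) / Σ_j P(Z=j) f_j(x).
Component likelihoods at x = 5.5:
  f_A = (1/(1.0·√(2π)))·exp(−(5.5−3.6)²/(2·1.0²)) = 0.398942·exp(-1.80500) = 0.0656158
  f_B = (1/(1.0·√(2π)))·exp(−(5.5−7.8)²/(2·1.0²)) = 0.398942·exp(-2.64500) = 0.028327
  f_C = (1/(1.0·√(2π)))·exp(−(5.5−8.0)²/(2·1.0²)) = 0.398942·exp(-3.12500) = 0.0175283
Weight by the priors:
  P(Z=A)·f_A = 0.45 × 0.0656158 = 0.0295271
  P(Z=B)·f_B = 0.30 × 0.028327 = 0.00849811
  P(Z=C)·f_C = 0.25 × 0.0175283 = 0.00438208
Denominator: 0.0295271 + 0.00849811 + 0.00438208 = 0.0424073
Responsibility of Population A: 0.0295271 / 0.0424073 ≈ 0.6963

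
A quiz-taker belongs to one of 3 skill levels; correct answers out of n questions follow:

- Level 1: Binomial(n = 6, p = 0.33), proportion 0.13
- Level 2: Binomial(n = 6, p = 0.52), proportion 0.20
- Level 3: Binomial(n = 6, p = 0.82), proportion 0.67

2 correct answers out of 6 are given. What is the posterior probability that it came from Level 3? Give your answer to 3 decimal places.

0.076

Posterior ∝ prior × likelihood, so P(k | x) ∝ w_k f_k(x); normalise over all components.
Component likelihoods at x = 2 correct answers out of 6:
  f_1 = C(6,2)·0.33^2·0.67^4 = 15·0.1089·0.201511 = 0.329169
  f_2 = C(6,2)·0.52^2·0.48^4 = 15·0.2704·0.0530842 = 0.215309
  f_3 = C(6,2)·0.82^2·0.18^4 = 15·0.6724·0.00104976 = 0.0105879
Weight by the priors:
  w_1·f_1 = 0.13 × 0.329169 = 0.0427919
  w_2·f_2 = 0.20 × 0.215309 = 0.0430619
  w_3·f_3 = 0.67 × 0.0105879 = 0.00709388
Denominator: 0.0427919 + 0.0430619 + 0.00709388 = 0.0929477
Responsibility of Level 3: 0.00709388 / 0.0929477 ≈ 0.076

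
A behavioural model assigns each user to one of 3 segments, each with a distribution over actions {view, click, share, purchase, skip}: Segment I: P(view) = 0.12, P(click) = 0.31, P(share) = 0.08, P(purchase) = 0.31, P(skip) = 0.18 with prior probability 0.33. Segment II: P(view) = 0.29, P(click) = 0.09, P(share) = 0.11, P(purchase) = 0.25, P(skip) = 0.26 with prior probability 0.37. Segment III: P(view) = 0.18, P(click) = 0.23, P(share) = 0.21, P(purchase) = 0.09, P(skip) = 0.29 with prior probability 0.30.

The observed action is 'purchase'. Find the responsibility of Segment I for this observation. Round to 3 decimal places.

0.461

Posterior ∝ prior × likelihood, so P(k | x) ∝ π_k f_k(x); normalise over all components.
Component likelihoods at x = 'purchase':
  L_I = 0.31
  L_II = 0.25
  L_III = 0.09
Unnormalised posteriors:
  π_I·L_I = 0.33 × 0.31 = 0.1023
  π_II·L_II = 0.37 × 0.25 = 0.0925
  π_III·L_III = 0.30 × 0.09 = 0.027
Normaliser: 0.1023 + 0.0925 + 0.027 = 0.2218
P(Segment I | 'purchase') = 0.1023 / 0.2218 ≈ 0.461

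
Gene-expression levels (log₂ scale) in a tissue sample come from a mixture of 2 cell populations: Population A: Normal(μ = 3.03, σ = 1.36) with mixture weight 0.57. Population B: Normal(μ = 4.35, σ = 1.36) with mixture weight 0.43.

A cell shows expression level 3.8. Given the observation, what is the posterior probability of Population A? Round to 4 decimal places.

0.5507

By Bayes' theorem, P(k | x) = P(Z=k) f_k(x) / Σ_j P(Z=j) f_j(x).
Normal densities:
  f_A = 0.249898
  f_B = 0.270307
Prior × likelihood for each component:
  P(Z=A)·f_A = 0.57 × 0.249898 = 0.142442
  P(Z=B)·f_B = 0.43 × 0.270307 = 0.116232
Normaliser: 0.142442 + 0.116232 = 0.258674
P(Population A | 3.8) = 0.142442 / 0.258674 ≈ 0.5507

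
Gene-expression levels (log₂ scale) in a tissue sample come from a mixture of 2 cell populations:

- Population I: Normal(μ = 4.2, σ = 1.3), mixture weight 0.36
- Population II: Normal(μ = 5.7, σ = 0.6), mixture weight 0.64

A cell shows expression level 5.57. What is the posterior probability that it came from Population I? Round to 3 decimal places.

P(component k | x) = π_k·f_k(x) / marginal(x), where marginal(x) = Σ_j π_j·f_j(x).
Normal densities:
  L_I = 0.176118
  L_II = 0.649479
Multiply by the mixture weights:
  π_I·L_I = 0.36 × 0.176118 = 0.0634026
  π_II·L_II = 0.64 × 0.649479 = 0.415666
Evidence: 0.0634026 + 0.415666 = 0.479069
P(Population I | 5.57) = 0.0634026 / 0.479069 ≈ 0.132

0.132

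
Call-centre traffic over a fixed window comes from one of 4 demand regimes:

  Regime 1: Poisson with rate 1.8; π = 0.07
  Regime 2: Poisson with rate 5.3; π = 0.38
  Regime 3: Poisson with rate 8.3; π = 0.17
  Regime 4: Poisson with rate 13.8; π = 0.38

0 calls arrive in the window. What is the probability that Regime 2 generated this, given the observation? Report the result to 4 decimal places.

0.1404

Posterior ∝ prior × likelihood, so P(k | x) ∝ P(Z=k) f_k(x); normalise over all components.
Poisson probabilities:
  L_1 = e^(−1.8)·1.8^0/0! = 0.165299
  L_2 = e^(−5.3)·5.3^0/0! = 0.00499159
  L_3 = e^(−8.3)·8.3^0/0! = 0.000248517
  L_4 = e^(−13.8)·13.8^0/0! = 1.01563e-06
Unnormalised posteriors:
  P(Z=1)·L_1 = 0.07 × 0.165299 = 0.0115709
  P(Z=2)·L_2 = 0.38 × 0.00499159 = 0.00189681
  P(Z=3)·L_3 = 0.17 × 0.000248517 = 4.22479e-05
  P(Z=4)·L_4 = 0.38 × 1.01563e-06 = 3.8594e-07
Sum: 0.0115709 + 0.00189681 + 4.22479e-05 + 3.8594e-07 = 0.0135104
P(Regime 2 | data) = 0.00189681 / 0.0135104 ≈ 0.1404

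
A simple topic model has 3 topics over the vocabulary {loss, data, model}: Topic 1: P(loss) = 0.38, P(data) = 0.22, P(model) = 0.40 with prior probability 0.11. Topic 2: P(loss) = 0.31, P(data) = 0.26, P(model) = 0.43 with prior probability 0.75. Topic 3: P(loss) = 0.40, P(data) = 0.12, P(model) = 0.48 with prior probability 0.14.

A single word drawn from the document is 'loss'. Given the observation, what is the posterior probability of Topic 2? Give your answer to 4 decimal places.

The responsibility of component k is π_k f_k(x) divided by Σ_j π_j f_j(x).
Categorical probabilities:
  f_1 = 0.38
  f_2 = 0.31
  f_3 = 0.4
Multiply by the mixture weights:
  π_1·f_1 = 0.11 × 0.38 = 0.0418
  π_2·f_2 = 0.75 × 0.31 = 0.2325
  π_3·f_3 = 0.14 × 0.4 = 0.056
Sum: 0.0418 + 0.2325 + 0.056 = 0.3303
Responsibility of Topic 2: 0.2325 / 0.3303 ≈ 0.7039

0.7039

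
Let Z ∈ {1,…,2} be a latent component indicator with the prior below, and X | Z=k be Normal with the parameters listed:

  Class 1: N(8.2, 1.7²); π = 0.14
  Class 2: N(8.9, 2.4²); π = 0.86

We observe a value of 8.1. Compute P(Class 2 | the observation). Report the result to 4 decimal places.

By Bayes' theorem, P(k | x) = π_k f_k(x) / Σ_j π_j f_j(x).
Component likelihoods at x = 8.1:
  L_1 = (1/(1.7·√(2π)))·exp(−(8.1−8.2)²/(2·1.7²)) = 0.234672·exp(-0.00173) = 0.234266
  L_2 = (1/(2.4·√(2π)))·exp(−(8.1−8.9)²/(2·2.4²)) = 0.166226·exp(-0.05556) = 0.157243
Unnormalised posteriors:
  π_1·L_1 = 0.14 × 0.234266 = 0.0327973
  π_2·L_2 = 0.86 × 0.157243 = 0.135229
Denominator: 0.0327973 + 0.135229 = 0.168026
Responsibility of Class 2: 0.135229 / 0.168026 ≈ 0.8048

0.8048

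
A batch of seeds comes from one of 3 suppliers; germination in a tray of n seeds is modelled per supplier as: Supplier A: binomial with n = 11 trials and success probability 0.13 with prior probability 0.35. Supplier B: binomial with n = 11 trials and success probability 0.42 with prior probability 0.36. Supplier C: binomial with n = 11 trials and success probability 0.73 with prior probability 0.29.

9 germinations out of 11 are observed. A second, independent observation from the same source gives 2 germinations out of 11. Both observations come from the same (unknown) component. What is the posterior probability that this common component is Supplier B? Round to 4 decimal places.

Apply Bayes' rule: the posterior for each component is proportional to its prior times its likelihood at x.
Since both observations come from the same component, the likelihood for component k is f_k(x₁)·f_k(x₂).
  p_A = [C(11,9)·0.13^9·0.87^2 = 55·1.06045e-08·0.7569 = 4.4146e-07] × [0.265413] = 1.17169e-07
  p_B = [C(11,9)·0.42^9·0.58^2 = 55·0.000406671·0.3364 = 0.00752423] × [0.0720631] = 0.00054222
  p_C = [C(11,9)·0.73^9·0.27^2 = 55·0.0588716·0.0729 = 0.236046] × [0.000223502] = 5.27568e-05
Unnormalised posteriors:
  π_A·p_A = 0.35 × 1.17169e-07 = 4.10093e-08
  π_B·p_B = 0.36 × 0.00054222 = 0.000195199
  π_C·p_C = 0.29 × 5.27568e-05 = 1.52995e-05
Normaliser: 4.10093e-08 + 0.000195199 + 1.52995e-05 = 0.00021054
P(Supplier B | x₁, x₂) ≈ 0.9271

0.9271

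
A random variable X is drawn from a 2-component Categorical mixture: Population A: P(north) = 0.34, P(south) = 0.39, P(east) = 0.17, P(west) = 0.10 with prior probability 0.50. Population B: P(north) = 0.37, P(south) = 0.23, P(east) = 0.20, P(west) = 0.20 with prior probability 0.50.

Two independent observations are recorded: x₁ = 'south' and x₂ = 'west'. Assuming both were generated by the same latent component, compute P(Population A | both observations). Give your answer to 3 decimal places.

0.459

By Bayes' theorem, P(k | x) = π_k f_k(x) / Σ_j π_j f_j(x).
Since both observations come from the same component, the likelihood for component k is f_k(x₁)·f_k(x₂).
  p_A = [P(south | comp) = 0.39] × [0.1] = 0.039
  p_B = [P(south | comp) = 0.23] × [0.2] = 0.046
Multiply by the mixture weights:
  π_A·p_A = 0.50 × 0.039 = 0.0195
  π_B·p_B = 0.50 × 0.046 = 0.023
Marginal: 0.0195 + 0.023 = 0.0425
P(Population A | x₁,x₂) = 0.0195 / 0.0425 ≈ 0.459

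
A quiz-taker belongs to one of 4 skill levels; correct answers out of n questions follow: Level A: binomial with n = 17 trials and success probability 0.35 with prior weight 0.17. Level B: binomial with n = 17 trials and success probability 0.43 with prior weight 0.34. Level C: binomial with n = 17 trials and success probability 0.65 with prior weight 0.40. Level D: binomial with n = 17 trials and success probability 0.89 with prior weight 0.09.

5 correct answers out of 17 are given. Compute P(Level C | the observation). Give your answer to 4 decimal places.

Apply Bayes' rule: the posterior for each component is proportional to its prior times its likelihood at x.
Evaluate each component's likelihood at the observed value:
  L_A = C(17,5)·0.35^5·0.65^12 = 6188·0.00525219·0.00568801 = 0.184863
  L_B = C(17,5)·0.43^5·0.57^12 = 6188·0.0147008·0.00117625 = 0.107002
  L_C = C(17,5)·0.65^5·0.35^12 = 6188·0.116029·3.37922e-06 = 0.00242624
  L_D = C(17,5)·0.89^5·0.11^12 = 6188·0.558406·3.13843e-12 = 1.08446e-08
Multiply by the mixture weights:
  P(Z=A)·L_A = 0.17 × 0.184863 = 0.0314268
  P(Z=B)·L_B = 0.34 × 0.107002 = 0.0363806
  P(Z=C)·L_C = 0.40 × 0.00242624 = 0.000970496
  P(Z=D)·L_D = 0.09 × 1.08446e-08 = 9.76012e-10
Denominator: 0.0314268 + 0.0363806 + 0.000970496 + 9.76012e-10 = 0.0687779
P(Level C | the observation) ≈ 0.0141

0.0141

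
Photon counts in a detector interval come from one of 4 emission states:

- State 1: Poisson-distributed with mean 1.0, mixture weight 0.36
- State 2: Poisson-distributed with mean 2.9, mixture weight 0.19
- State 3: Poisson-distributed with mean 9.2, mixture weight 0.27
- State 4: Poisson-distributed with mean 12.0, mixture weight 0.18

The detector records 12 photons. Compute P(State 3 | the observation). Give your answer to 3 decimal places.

Posterior ∝ prior × likelihood, so P(k | x) ∝ w_k f_k(x); normalise over all components.
Component likelihoods at x = 12 photons:
  L_1 = e^(−1.0)·1.0^12/12! = 7.68013e-10
  L_2 = e^(−2.9)·2.9^12/12! = 4.06429e-05
  L_3 = e^(−9.2)·9.2^12/12! = 0.0775546
  L_4 = e^(−12.0)·12.0^12/12! = 0.114368
Multiply by the mixture weights:
  w_1·L_1 = 0.36 × 7.68013e-10 = 2.76485e-10
  w_2·L_2 = 0.19 × 4.06429e-05 = 7.72216e-06
  w_3·L_3 = 0.27 × 0.0775546 = 0.0209398
  w_4·L_4 = 0.18 × 0.114368 = 0.0205862
Sum: 2.76485e-10 + 7.72216e-06 + 0.0209398 + 0.0205862 = 0.0415337
P(State 3 | 12 photons) ≈ 0.504

0.504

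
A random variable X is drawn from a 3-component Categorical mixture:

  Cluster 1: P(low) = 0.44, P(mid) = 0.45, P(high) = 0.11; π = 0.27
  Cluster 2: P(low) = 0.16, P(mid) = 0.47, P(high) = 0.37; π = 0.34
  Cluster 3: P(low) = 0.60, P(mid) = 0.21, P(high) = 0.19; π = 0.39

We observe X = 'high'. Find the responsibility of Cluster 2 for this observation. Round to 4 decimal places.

Posterior ∝ prior × likelihood, so P(k | x) ∝ P(Z=k) f_k(x); normalise over all components.
Evaluate each component's likelihood at the observed value:
  p_1 = 0.11
  p_2 = 0.37
  p_3 = 0.19
Prior × likelihood for each component:
  P(Z=1)·p_1 = 0.27 × 0.11 = 0.0297
  P(Z=2)·p_2 = 0.34 × 0.37 = 0.1258
  P(Z=3)·p_3 = 0.39 × 0.19 = 0.0741
Sum: 0.0297 + 0.1258 + 0.0741 = 0.2296
P(Cluster 2 | 'high') ≈ 0.5479

0.5479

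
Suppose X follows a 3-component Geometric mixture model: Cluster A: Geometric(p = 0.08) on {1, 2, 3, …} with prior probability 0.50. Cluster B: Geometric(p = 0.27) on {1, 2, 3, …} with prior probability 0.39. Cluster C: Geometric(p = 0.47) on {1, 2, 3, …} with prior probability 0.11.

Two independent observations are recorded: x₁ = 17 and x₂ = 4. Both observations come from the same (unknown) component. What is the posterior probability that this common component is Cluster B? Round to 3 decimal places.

The responsibility of component k is w_k f_k(x) divided by Σ_j w_j f_j(x).
Since both observations come from the same component, the likelihood for component k is f_k(x₁)·f_k(x₂).
  f_A = [0.08·(1−0.08)^16 = 0.08·0.263394 = 0.0210715] × [0.062295] = 0.00131265
  f_B = [0.27·(1−0.27)^16 = 0.27·0.00650378 = 0.00175602] × [0.105035] = 0.000184443
  f_C = [0.47·(1−0.47)^16 = 0.47·3.87627e-05 = 1.82185e-05] × [0.0699722] = 1.27479e-06
Multiply by the mixture weights:
  w_A·f_A = 0.50 × 0.00131265 = 0.000656325
  w_B·f_B = 0.39 × 0.000184443 = 7.19327e-05
  w_C·f_C = 0.11 × 1.27479e-06 = 1.40226e-07
Marginal: 0.000656325 + 7.19327e-05 + 1.40226e-07 = 0.000728398
Responsibility of Cluster B: 7.19327e-05 / 0.000728398 ≈ 0.099

0.099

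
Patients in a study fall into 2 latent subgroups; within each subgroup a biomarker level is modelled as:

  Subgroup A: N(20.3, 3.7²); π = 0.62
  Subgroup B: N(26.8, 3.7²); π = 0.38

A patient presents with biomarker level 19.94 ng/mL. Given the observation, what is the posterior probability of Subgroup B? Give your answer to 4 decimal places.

By Bayes' theorem, P(k | x) = P(Z=k) f_k(x) / Σ_j P(Z=j) f_j(x).
Normal densities:
  p_A = 0.107313
  p_B = 0.0193313
Weight by the priors:
  P(Z=A)·p_A = 0.62 × 0.107313 = 0.0665341
  P(Z=B)·p_B = 0.38 × 0.0193313 = 0.0073459
Evidence: 0.0665341 + 0.0073459 = 0.07388
Responsibility of Subgroup B: 0.0073459 / 0.07388 ≈ 0.0994

0.0994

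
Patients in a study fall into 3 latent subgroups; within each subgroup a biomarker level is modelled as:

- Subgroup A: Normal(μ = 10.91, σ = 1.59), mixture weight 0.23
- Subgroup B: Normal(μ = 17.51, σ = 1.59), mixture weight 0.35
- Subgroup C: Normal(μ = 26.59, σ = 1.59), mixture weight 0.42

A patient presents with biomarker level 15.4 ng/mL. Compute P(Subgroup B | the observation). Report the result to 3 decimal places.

The responsibility of component k is P(Z=k) f_k(x) divided by Σ_j P(Z=j) f_j(x).
Component likelihoods at x = 15.4 ng/mL:
  f_A = 0.00465471
  f_B = 0.104018
  f_C = 4.40828e-12
Unnormalised posteriors:
  P(Z=A)·f_A = 0.23 × 0.00465471 = 0.00107058
  P(Z=B)·f_B = 0.35 × 0.104018 = 0.0364061
  P(Z=C)·f_C = 0.42 × 4.40828e-12 = 1.85148e-12
Denominator: 0.00107058 + 0.0364061 + 1.85148e-12 = 0.0374767
Responsibility of Subgroup B: 0.0364061 / 0.0374767 ≈ 0.971

0.971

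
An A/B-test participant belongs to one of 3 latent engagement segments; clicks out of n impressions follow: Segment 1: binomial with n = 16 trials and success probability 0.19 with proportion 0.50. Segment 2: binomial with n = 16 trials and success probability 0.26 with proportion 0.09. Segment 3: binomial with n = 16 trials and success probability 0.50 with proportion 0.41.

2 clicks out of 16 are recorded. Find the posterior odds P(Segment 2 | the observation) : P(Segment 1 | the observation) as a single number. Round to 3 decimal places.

Posterior odds = (π_i f_i(x)) / (π_j f_j(x)); the normalising sum cancels.
Component likelihoods at x = 2 clicks out of 16:
  p_1 = C(16,2)·0.19^2·0.81^14 = 120·0.0361·0.0523348 = 0.226714
  p_2 = C(16,2)·0.26^2·0.74^14 = 120·0.0676·0.0147654 = 0.119777
  p_3 = C(16,2)·0.50^2·0.50^14 = 120·0.25·6.10352e-05 = 0.00183105
0.0107799 / 0.113357 ≈ 0.095

0.095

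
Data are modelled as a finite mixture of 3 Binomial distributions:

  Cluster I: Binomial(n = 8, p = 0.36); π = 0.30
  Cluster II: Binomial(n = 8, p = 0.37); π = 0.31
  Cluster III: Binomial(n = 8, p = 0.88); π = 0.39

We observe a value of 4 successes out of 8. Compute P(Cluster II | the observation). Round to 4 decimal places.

0.5059

The responsibility of component k is π_k f_k(x) divided by Σ_j π_j f_j(x).
Evaluate each component's likelihood at the observed value:
  L_I = C(8,4)·0.36^4·0.64^4 = 70·0.0167962·0.167772 = 0.197255
  L_II = C(8,4)·0.37^4·0.63^4 = 70·0.0187416·0.15753 = 0.206665
  L_III = C(8,4)·0.88^4·0.12^4 = 70·0.599695·0.00020736 = 0.0087047
Prior × likelihood for each component:
  π_I·L_I = 0.30 × 0.197255 = 0.0591765
  π_II·L_II = 0.31 × 0.206665 = 0.0640662
  π_III·L_III = 0.39 × 0.0087047 = 0.00339483
Evidence: 0.0591765 + 0.0640662 + 0.00339483 = 0.126638
P(Cluster II | 4 successes out of 8) ≈ 0.5059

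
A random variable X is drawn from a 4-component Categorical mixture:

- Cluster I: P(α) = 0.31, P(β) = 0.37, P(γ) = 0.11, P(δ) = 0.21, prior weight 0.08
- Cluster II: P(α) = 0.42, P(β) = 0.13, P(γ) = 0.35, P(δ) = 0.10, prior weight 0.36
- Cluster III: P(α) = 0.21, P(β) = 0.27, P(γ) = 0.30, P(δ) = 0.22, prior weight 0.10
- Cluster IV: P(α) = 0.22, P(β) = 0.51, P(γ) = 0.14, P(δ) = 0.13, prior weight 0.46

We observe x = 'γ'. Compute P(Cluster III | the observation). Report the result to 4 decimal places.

0.1309

The responsibility of component k is π_k f_k(x) divided by Σ_j π_j f_j(x).
Evaluate each component's likelihood at the observed value:
  f_I = 0.11
  f_II = 0.35
  f_III = 0.3
  f_IV = 0.14
Prior × likelihood for each component:
  π_I·f_I = 0.08 × 0.11 = 0.0088
  π_II·f_II = 0.36 × 0.35 = 0.126
  π_III·f_III = 0.10 × 0.3 = 0.03
  π_IV·f_IV = 0.46 × 0.14 = 0.0644
Denominator: 0.0088 + 0.126 + 0.03 + 0.0644 = 0.2292
P(Cluster III | 'γ') = 0.03 / 0.2292 ≈ 0.1309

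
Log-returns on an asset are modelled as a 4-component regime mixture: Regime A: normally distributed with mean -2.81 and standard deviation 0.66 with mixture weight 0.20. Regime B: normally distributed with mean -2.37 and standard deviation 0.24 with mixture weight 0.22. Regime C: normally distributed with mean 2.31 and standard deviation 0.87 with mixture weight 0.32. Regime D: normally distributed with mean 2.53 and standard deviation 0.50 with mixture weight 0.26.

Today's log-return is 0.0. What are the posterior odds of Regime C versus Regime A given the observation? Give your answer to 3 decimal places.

Only the two components matter; the odds are (π_i f_i(x)) / (π_j f_j(x)).
Component likelihoods at x = 0.0:
  L_A = 7.00082e-05
  L_B = 1.11032e-21
  L_C = 0.0135057
  L_D = 2.19882e-06
Posterior odds = (π_C·L_C) / (π_A·L_A) = (0.32·0.0135057) / (0.20·7.00082e-05) = 0.00432181 / 1.40016e-05 ≈ 308.665

308.665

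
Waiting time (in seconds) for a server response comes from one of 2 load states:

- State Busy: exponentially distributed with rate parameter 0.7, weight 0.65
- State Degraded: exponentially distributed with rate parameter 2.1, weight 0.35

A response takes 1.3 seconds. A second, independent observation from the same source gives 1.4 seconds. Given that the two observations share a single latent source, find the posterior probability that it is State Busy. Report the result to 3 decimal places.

P(component k | x) = w_k·f_k(x) / marginal(x), where marginal(x) = Σ_j w_j·f_j(x).
Since both observations come from the same component, the likelihood for component k is f_k(x₁)·f_k(x₂).
  p_Busy = [0.281767] × [0.262718] = 0.0740252
  p_Degraded = [0.136961] × [0.111018] = 0.0152051
Unnormalised posteriors:
  w_Busy·p_Busy = 0.65 × 0.0740252 = 0.0481164
  w_Degraded·p_Degraded = 0.35 × 0.0152051 = 0.00532178
Normaliser: 0.0481164 + 0.00532178 = 0.0534382
Responsibility of State Busy: 0.0481164 / 0.0534382 ≈ 0.900

0.900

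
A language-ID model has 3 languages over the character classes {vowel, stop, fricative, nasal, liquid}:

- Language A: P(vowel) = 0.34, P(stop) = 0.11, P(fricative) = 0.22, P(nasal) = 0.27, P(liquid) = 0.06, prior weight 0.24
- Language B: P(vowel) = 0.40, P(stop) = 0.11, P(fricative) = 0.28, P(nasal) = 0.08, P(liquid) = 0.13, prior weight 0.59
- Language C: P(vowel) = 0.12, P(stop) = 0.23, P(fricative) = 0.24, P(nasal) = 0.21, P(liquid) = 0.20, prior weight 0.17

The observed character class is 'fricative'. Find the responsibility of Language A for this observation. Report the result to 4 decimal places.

0.2040

The responsibility of component k is π_k f_k(x) divided by Σ_j π_j f_j(x).
Component likelihoods at x = 'fricative':
  f_A = 0.22
  f_B = 0.28
  f_C = 0.24
Weight by the priors:
  π_A·f_A = 0.24 × 0.22 = 0.0528
  π_B·f_B = 0.59 × 0.28 = 0.1652
  π_C·f_C = 0.17 × 0.24 = 0.0408
Normaliser: 0.0528 + 0.1652 + 0.0408 = 0.2588
P(Language A | x) ≈ 0.2040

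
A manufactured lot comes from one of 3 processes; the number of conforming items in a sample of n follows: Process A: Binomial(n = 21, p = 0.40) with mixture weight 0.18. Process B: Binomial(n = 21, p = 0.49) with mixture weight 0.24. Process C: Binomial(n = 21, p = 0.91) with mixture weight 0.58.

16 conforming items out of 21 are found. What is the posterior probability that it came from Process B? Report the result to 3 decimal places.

0.107

By Bayes' theorem, P(k | x) = w_k f_k(x) / Σ_j w_j f_j(x).
Component likelihoods at x = 16 conforming items out of 21:
  f_A = C(21,16)·0.40^16·0.60^5 = 20349·4.29497e-07·0.07776 = 0.000679609
  f_B = C(21,16)·0.49^16·0.51^5 = 20349·1.10443e-05·0.0345025 = 0.0077541
  f_C = C(21,16)·0.91^16·0.09^5 = 20349·0.221137·5.9049e-06 = 0.0265716
Weight by the priors:
  w_A·f_A = 0.18 × 0.000679609 = 0.00012233
  w_B·f_B = 0.24 × 0.0077541 = 0.00186098
  w_C·f_C = 0.58 × 0.0265716 = 0.0154115
Evidence: 0.00012233 + 0.00186098 + 0.0154115 = 0.0173948
So the posterior for Process B is 0.00186098 / 0.0173948 ≈ 0.107.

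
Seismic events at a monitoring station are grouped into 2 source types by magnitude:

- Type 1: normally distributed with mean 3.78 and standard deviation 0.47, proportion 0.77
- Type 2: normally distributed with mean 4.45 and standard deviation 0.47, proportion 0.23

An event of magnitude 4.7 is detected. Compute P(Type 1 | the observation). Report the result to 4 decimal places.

P(component k | x) = π_k·f_k(x) / marginal(x), where marginal(x) = Σ_j π_j·f_j(x).
Normal densities:
  p_1 = 0.124966
  p_2 = 0.736841
Unnormalised posteriors:
  π_1·p_1 = 0.77 × 0.124966 = 0.0962237
  π_2·p_2 = 0.23 × 0.736841 = 0.169474
Normaliser: 0.0962237 + 0.169474 = 0.265697
P(Type 1 | 4.7) = 0.0962237 / 0.265697 ≈ 0.3622

0.3622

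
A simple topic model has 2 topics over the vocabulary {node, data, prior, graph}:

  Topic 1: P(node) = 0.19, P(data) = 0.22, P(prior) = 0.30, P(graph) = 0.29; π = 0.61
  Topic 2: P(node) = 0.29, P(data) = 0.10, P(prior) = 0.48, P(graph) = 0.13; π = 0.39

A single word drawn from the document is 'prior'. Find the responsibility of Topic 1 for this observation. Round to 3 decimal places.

0.494

P(component k | x) = π_k·f_k(x) / marginal(x), where marginal(x) = Σ_j π_j·f_j(x).
Categorical probabilities:
  p_1 = P(prior | comp) = 0.30
  p_2 = P(prior | comp) = 0.48
Multiply by the mixture weights:
  π_1·p_1 = 0.61 × 0.3 = 0.183
  π_2·p_2 = 0.39 × 0.48 = 0.1872
Evidence: 0.183 + 0.1872 = 0.3702
P(Topic 1 | x) = 0.183 / 0.3702 ≈ 0.494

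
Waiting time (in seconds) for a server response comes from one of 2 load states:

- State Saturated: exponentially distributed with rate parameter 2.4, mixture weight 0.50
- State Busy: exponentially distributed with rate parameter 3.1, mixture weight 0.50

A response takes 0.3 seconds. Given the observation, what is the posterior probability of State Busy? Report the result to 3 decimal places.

0.511

Posterior ∝ prior × likelihood, so P(k | x) ∝ π_k f_k(x); normalise over all components.
Evaluate each component's likelihood at the observed value:
  L_Saturated = 2.4·e^(−2.4·0.3) = 2.4·e^(−0.7200) = 1.16821
  L_Busy = 3.1·e^(−3.1·0.3) = 3.1·e^(−0.9300) = 1.22312
Weight by the priors:
  π_Saturated·L_Saturated = 0.50 × 1.16821 = 0.584103
  π_Busy·L_Busy = 0.50 × 1.22312 = 0.611558
Sum: 0.584103 + 0.611558 = 1.19566
So the posterior for State Busy is 0.611558 / 1.19566 ≈ 0.511.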